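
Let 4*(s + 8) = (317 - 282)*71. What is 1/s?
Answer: 4/2453 ≈ 0.0016307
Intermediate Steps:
s = 2453/4 (s = -8 + ((317 - 282)*71)/4 = -8 + (35*71)/4 = -8 + (¼)*2485 = -8 + 2485/4 = 2453/4 ≈ 613.25)
1/s = 1/(2453/4) = 4/2453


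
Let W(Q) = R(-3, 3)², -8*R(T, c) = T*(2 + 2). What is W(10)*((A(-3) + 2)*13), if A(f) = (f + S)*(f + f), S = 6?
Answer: -468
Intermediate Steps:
R(T, c) = -T/2 (R(T, c) = -T*(2 + 2)/8 = -T*4/8 = -T/2)
A(f) = 2*f*(6 + f) (A(f) = (f + 6)*(f + f) = (6 + f)*(2*f) = 2*f*(6 + f))
W(Q) = 9/4 (W(Q) = (-½*(-3))² = (3/2)² = 9/4)
W(10)*((A(-3) + 2)*13) = 9*((2*(-3)*(6 - 3) + 2)*13)/4 = 9*((2*(-3)*3 + 2)*13)/4 = 9*((-18 + 2)*13)/4 = 9*(-16*13)/4 = (9/4)*(-208) = -468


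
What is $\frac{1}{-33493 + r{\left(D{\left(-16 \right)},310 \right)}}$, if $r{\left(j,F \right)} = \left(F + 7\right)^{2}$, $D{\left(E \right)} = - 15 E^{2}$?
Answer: $\frac{1}{66996} \approx 1.4926 \cdot 10^{-5}$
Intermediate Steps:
$r{\left(j,F \right)} = \left(7 + F\right)^{2}$
$\frac{1}{-33493 + r{\left(D{\left(-16 \right)},310 \right)}} = \frac{1}{-33493 + \left(7 + 310\right)^{2}} = \frac{1}{-33493 + 317^{2}} = \frac{1}{-33493 + 100489} = \frac{1}{66996}$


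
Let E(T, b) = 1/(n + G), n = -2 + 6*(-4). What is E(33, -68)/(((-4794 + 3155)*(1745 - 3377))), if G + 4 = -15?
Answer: -1/120368160 ≈ -8.3079e-9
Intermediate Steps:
G = -19 (G = -4 - 15 = -19)
n = -26 (n = -2 - 24 = -26)
E(T, b) = -1/45 (E(T, b) = 1/(-26 - 19) = 1/(-45) = -1/45)
E(33, -68)/(((-4794 + 3155)*(1745 - 3377))) = -1/((-4794 + 3155)*(1745 - 3377))/45 = -1/(45*((-1639*(-1632)))) = -1/45/2674848 = -1/45*1/2674848 = -1/120368160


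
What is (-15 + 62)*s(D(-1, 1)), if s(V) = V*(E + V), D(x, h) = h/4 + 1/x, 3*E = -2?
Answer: 799/16 ≈ 49.938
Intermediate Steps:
E = -⅔ (E = (⅓)*(-2) = -⅔ ≈ -0.66667)
D(x, h) = 1/x + h/4 (D(x, h) = h*(¼) + 1/x = h/4 + 1/x = 1/x + h/4)
s(V) = V*(-⅔ + V)
(-15 + 62)*s(D(-1, 1)) = (-15 + 62)*((1/(-1) + (¼)*1)*(-2 + 3*(1/(-1) + (¼)*1))/3) = 47*((-1 + ¼)*(-2 + 3*(-1 + ¼))/3) = 47*((⅓)*(-¾)*(-2 + 3*(-¾))) = 47*((⅓)*(-¾)*(-2 - 9/4)) = 47*((⅓)*(-¾)*(-17/4)) = 47*(17/16) = 799/16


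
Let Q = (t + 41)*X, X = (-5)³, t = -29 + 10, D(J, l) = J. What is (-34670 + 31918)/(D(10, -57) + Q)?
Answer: 688/685 ≈ 1.0044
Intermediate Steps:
t = -19
X = -125
Q = -2750 (Q = (-19 + 41)*(-125) = 22*(-125) = -2750)
(-34670 + 31918)/(D(10, -57) + Q) = (-34670 + 31918)/(10 - 2750) = -2752/(-2740) = -2752*(-1/2740) = 688/685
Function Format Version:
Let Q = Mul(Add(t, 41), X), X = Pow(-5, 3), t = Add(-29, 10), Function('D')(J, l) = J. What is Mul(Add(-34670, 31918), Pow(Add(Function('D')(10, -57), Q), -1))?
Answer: Rational(688, 685) ≈ 1.0044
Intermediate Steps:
t = -19
X = -125
Q = -2750 (Q = Mul(Add(-19, 41), -125) = Mul(22, -125) = -2750)
Mul(Add(-34670, 31918), Pow(Add(Function('D')(10, -57), Q), -1)) = Mul(Add(-34670, 31918), Pow(Add(10, -2750), -1)) = Mul(-2752, Pow(-2740, -1)) = Mul(-2752, Rational(-1, 2740)) = Rational(688, 685)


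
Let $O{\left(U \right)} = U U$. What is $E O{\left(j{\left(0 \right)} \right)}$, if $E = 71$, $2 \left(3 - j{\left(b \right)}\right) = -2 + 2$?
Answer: $639$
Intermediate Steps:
$j{\left(b \right)} = 3$ ($j{\left(b \right)} = 3 - \frac{-2 + 2}{2} = 3 - 0 = 3 + 0 = 3$)
$O{\left(U \right)} = U^{2}$
$E O{\left(j{\left(0 \right)} \right)} = 71 \cdot 3^{2} = 71 \cdot 9 = 639$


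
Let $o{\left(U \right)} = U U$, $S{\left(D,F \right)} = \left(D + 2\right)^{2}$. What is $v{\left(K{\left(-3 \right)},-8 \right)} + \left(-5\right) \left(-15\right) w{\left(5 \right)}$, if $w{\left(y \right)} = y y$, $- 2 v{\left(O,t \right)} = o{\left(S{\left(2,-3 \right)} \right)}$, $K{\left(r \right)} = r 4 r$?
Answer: $1747$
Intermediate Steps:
$K{\left(r \right)} = 4 r^{2}$ ($K{\left(r \right)} = 4 r r = 4 r^{2}$)
$S{\left(D,F \right)} = \left(2 + D\right)^{2}$
$o{\left(U \right)} = U^{2}$
$v{\left(O,t \right)} = -128$ ($v{\left(O,t \right)} = - \frac{\left(\left(2 + 2\right)^{2}\right)^{2}}{2} = - \frac{\left(4^{2}\right)^{2}}{2} = - \frac{16^{2}}{2} = \left(- \frac{1}{2}\right) 256 = -128$)
$w{\left(y \right)} = y^{2}$
$v{\left(K{\left(-3 \right)},-8 \right)} + \left(-5\right) \left(-15\right) w{\left(5 \right)} = -128 + \left(-5\right) \left(-15\right) 5^{2} = -128 + 75 \cdot 25 = -128 + 1875 = 1747$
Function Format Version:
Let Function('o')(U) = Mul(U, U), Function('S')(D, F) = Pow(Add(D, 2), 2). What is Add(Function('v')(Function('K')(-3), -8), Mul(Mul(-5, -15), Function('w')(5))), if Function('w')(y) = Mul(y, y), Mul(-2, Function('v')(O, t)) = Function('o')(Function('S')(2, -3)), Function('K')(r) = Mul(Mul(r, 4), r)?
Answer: 1747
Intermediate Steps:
Function('K')(r) = Mul(4, Pow(r, 2)) (Function('K')(r) = Mul(Mul(4, r), r) = Mul(4, Pow(r, 2)))
Function('S')(D, F) = Pow(Add(2, D), 2)
Function('o')(U) = Pow(U, 2)
Function('v')(O, t) = -128 (Function('v')(O, t) = Mul(Rational(-1, 2), Pow(Pow(Add(2, 2), 2), 2)) = Mul(Rational(-1, 2), Pow(Pow(4, 2), 2)) = Mul(Rational(-1, 2), Pow(16, 2)) = Mul(Rational(-1, 2), 256) = -128)
Function('w')(y) = Pow(y, 2)
Add(Function('v')(Function('K')(-3), -8), Mul(Mul(-5, -15), Function('w')(5))) = Add(-128, Mul(Mul(-5, -15), Pow(5, 2))) = Add(-128, Mul(75, 25)) = Add(-128, 1875) = 1747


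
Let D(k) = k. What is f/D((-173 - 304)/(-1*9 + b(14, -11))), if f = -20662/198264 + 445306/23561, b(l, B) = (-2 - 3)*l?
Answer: 3468152590379/1114104597804 ≈ 3.1129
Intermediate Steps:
b(l, B) = -5*l
f = 43900665701/2335649052 (f = -20662*1/198264 + 445306*(1/23561) = -10331/99132 + 445306/23561 = 43900665701/2335649052 ≈ 18.796)
f/D((-173 - 304)/(-1*9 + b(14, -11))) = 43900665701/(2335649052*(((-173 - 304)/(-1*9 - 5*14)))) = 43900665701/(2335649052*((-477/(-9 - 70)))) = 43900665701/(2335649052*((-477/(-79)))) = 43900665701/(2335649052*((-477*(-1/79)))) = 43900665701/(2335649052*(477/79)) = (43900665701/2335649052)*(79/477) = 3468152590379/1114104597804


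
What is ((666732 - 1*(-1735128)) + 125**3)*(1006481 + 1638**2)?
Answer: 16067826032125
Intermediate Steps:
((666732 - 1*(-1735128)) + 125**3)*(1006481 + 1638**2) = ((666732 + 1735128) + 1953125)*(1006481 + 2683044) = (2401860 + 1953125)*3689525 = 4354985*3689525 = 16067826032125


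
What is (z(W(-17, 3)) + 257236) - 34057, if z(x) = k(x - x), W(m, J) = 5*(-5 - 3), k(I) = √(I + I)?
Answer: 223179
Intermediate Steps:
k(I) = √2*√I (k(I) = √(2*I) = √2*√I)
W(m, J) = -40 (W(m, J) = 5*(-8) = -40)
z(x) = 0 (z(x) = √2*√(x - x) = √2*√0 = √2*0 = 0)
(z(W(-17, 3)) + 257236) - 34057 = (0 + 257236) - 34057 = 257236 - 34057 = 223179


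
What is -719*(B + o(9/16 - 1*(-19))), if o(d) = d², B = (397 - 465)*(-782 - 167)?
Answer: -11948457759/256 ≈ -4.6674e+7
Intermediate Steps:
B = 64532 (B = -68*(-949) = 64532)
-719*(B + o(9/16 - 1*(-19))) = -719*(64532 + (9/16 - 1*(-19))²) = -719*(64532 + (9*(1/16) + 19)²) = -719*(64532 + (9/16 + 19)²) = -719*(64532 + (313/16)²) = -719*(64532 + 97969/256) = -719*16618161/256 = -11948457759/256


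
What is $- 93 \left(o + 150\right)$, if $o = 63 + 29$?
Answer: $-22506$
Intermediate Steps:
$o = 92$
$- 93 \left(o + 150\right) = - 93 \left(92 + 150\right) = \left(-93\right) 242 = -22506$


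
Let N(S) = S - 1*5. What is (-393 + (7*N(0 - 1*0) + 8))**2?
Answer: 176400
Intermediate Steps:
N(S) = -5 + S (N(S) = S - 5 = -5 + S)
(-393 + (7*N(0 - 1*0) + 8))**2 = (-393 + (7*(-5 + (0 - 1*0)) + 8))**2 = (-393 + (7*(-5 + (0 + 0)) + 8))**2 = (-393 + (7*(-5 + 0) + 8))**2 = (-393 + (7*(-5) + 8))**2 = (-393 + (-35 + 8))**2 = (-393 - 27)**2 = (-420)**2 = 176400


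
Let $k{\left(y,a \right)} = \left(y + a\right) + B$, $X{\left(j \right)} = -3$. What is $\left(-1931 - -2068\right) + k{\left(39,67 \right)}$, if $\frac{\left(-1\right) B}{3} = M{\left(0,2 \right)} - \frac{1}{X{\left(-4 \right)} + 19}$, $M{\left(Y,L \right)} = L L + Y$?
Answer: $\frac{3699}{16} \approx 231.19$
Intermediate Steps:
$M{\left(Y,L \right)} = Y + L^{2}$ ($M{\left(Y,L \right)} = L^{2} + Y = Y + L^{2}$)
$B = - \frac{189}{16}$ ($B = - 3 \left(\left(0 + 2^{2}\right) - \frac{1}{-3 + 19}\right) = - 3 \left(\left(0 + 4\right) - \frac{1}{16}\right) = - 3 \left(4 - \frac{1}{16}\right) = \left(-3\right) \frac{63}{16} = - \frac{189}{16} \approx -11.813$)
$k{\left(y,a \right)} = - \frac{189}{16} + a + y$ ($k{\left(y,a \right)} = \left(y + a\right) - \frac{189}{16} = \left(a + y\right) - \frac{189}{16} = - \frac{189}{16} + a + y$)
$\left(-1931 - -2068\right) + k{\left(39,67 \right)} = \left(-1931 - -2068\right) + \left(- \frac{189}{16} + 67 + 39\right) = \left(-1931 + 2068\right) + \frac{1507}{16} = 137 + \frac{1507}{16} = \frac{3699}{16}$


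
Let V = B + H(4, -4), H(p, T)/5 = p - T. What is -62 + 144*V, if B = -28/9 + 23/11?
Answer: 61062/11 ≈ 5551.1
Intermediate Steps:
H(p, T) = -5*T + 5*p (H(p, T) = 5*(p - T) = -5*T + 5*p)
B = -101/99 (B = -28*1/9 + 23*(1/11) = -28/9 + 23/11 = -101/99 ≈ -1.0202)
V = 3859/99 (V = -101/99 + (-5*(-4) + 5*4) = -101/99 + (20 + 20) = -101/99 + 40 = 3859/99 ≈ 38.980)
-62 + 144*V = -62 + 144*(3859/99) = -62 + 61744/11 = 61062/11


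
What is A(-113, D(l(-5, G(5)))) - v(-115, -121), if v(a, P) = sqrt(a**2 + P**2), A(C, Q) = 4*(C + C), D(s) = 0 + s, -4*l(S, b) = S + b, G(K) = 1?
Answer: -904 - sqrt(27866) ≈ -1070.9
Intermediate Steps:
l(S, b) = -S/4 - b/4 (l(S, b) = -(S + b)/4 = -S/4 - b/4)
D(s) = s
A(C, Q) = 8*C (A(C, Q) = 4*(2*C) = 8*C)
v(a, P) = sqrt(P**2 + a**2)
A(-113, D(l(-5, G(5)))) - v(-115, -121) = 8*(-113) - sqrt((-121)**2 + (-115)**2) = -904 - sqrt(14641 + 13225) = -904 - sqrt(27866)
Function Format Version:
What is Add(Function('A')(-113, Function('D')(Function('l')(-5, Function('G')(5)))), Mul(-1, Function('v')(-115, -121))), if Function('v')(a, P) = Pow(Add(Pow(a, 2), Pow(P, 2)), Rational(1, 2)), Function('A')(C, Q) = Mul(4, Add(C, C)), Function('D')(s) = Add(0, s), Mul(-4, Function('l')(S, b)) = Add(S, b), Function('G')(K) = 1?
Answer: Add(-904, Mul(-1, Pow(27866, Rational(1, 2)))) ≈ -1070.9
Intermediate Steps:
Function('l')(S, b) = Add(Mul(Rational(-1, 4), S), Mul(Rational(-1, 4), b)) (Function('l')(S, b) = Mul(Rational(-1, 4), Add(S, b)) = Add(Mul(Rational(-1, 4), S), Mul(Rational(-1, 4), b)))
Function('D')(s) = s
Function('A')(C, Q) = Mul(8, C) (Function('A')(C, Q) = Mul(4, Mul(2, C)) = Mul(8, C))
Function('v')(a, P) = Pow(Add(Pow(P, 2), Pow(a, 2)), Rational(1, 2))
Add(Function('A')(-113, Function('D')(Function('l')(-5, Function('G')(5)))), Mul(-1, Function('v')(-115, -121))) = Add(Mul(8, -113), Mul(-1, Pow(Add(Pow(-121, 2), Pow(-115, 2)), Rational(1, 2)))) = Add(-904, Mul(-1, Pow(Add(14641, 13225), Rational(1, 2)))) = Add(-904, Mul(-1, Pow(27866, Rational(1, 2))))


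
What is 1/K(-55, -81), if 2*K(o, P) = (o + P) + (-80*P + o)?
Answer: 2/6289 ≈ 0.00031802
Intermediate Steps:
K(o, P) = o - 79*P/2 (K(o, P) = ((o + P) + (-80*P + o))/2 = ((P + o) + (o - 80*P))/2 = (-79*P + 2*o)/2 = o - 79*P/2)
1/K(-55, -81) = 1/(-55 - 79/2*(-81)) = 1/(-55 + 6399/2) = 1/(6289/2) = 2/6289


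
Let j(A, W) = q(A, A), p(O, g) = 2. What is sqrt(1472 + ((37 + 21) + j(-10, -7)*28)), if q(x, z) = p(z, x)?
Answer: sqrt(1586) ≈ 39.825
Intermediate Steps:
q(x, z) = 2
j(A, W) = 2
sqrt(1472 + ((37 + 21) + j(-10, -7)*28)) = sqrt(1472 + ((37 + 21) + 2*28)) = sqrt(1472 + (58 + 56)) = sqrt(1472 + 114) = sqrt(1586)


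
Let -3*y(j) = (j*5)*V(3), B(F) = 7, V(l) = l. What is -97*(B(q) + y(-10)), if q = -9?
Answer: -5529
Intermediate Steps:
y(j) = -5*j (y(j) = -j*5*3/3 = -5*j*3/3 = -5*j)
-97*(B(q) + y(-10)) = -97*(7 - 5*(-10)) = -97*(7 + 50) = -97*57 = -5529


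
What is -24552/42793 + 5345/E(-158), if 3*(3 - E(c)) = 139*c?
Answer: 146753763/940205003 ≈ 0.15609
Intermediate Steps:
E(c) = 3 - 139*c/3
-24552/42793 + 5345/E(-158) = -24552/42793 + 5345/(3 - 139/3*(-158)) = -24552*1/42793 + 5345/(3 + 21962/3) = -24552/42793 + 5345/(21971/3) = -24552/42793 + 5345*(3/21971) = -24552/42793 + 16035/21971 = 146753763/940205003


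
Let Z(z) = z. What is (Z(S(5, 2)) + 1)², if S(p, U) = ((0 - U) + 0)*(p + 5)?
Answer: 361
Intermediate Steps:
S(p, U) = -U*(5 + p) (S(p, U) = (-U + 0)*(5 + p) = (-U)*(5 + p) = -U*(5 + p))
(Z(S(5, 2)) + 1)² = (-1*2*(5 + 5) + 1)² = (-1*2*10 + 1)² = (-20 + 1)² = (-19)² = 361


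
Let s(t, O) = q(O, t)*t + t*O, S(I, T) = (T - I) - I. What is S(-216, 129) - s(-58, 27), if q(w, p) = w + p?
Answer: 329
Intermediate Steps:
q(w, p) = p + w
S(I, T) = T - 2*I
s(t, O) = O*t + t*(O + t) (s(t, O) = (t + O)*t + t*O = (O + t)*t + O*t = t*(O + t) + O*t = O*t + t*(O + t))
S(-216, 129) - s(-58, 27) = (129 - 2*(-216)) - (-58)*(-58 + 2*27) = (129 + 432) - (-58)*(-58 + 54) = 561 - (-58)*(-4) = 561 - 1*232 = 561 - 232 = 329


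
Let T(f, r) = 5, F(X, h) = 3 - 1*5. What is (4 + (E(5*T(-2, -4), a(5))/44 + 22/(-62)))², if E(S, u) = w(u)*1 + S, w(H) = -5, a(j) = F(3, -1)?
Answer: 1954404/116281 ≈ 16.808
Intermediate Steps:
F(X, h) = -2 (F(X, h) = 3 - 5 = -2)
a(j) = -2
E(S, u) = -5 + S (E(S, u) = -5*1 + S = -5 + S)
(4 + (E(5*T(-2, -4), a(5))/44 + 22/(-62)))² = (4 + ((-5 + 5*5)/44 + 22/(-62)))² = (4 + ((-5 + 25)*(1/44) + 22*(-1/62)))² = (4 + (20*(1/44) - 11/31))² = (4 + (5/11 - 11/31))² = (4 + 34/341)² = (1398/341)² = 1954404/116281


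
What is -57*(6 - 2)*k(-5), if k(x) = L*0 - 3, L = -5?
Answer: 684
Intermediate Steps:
k(x) = -3 (k(x) = -5*0 - 3 = 0 - 3 = -3)
-57*(6 - 2)*k(-5) = -57*(6 - 2)*(-3) = -228*(-3) = -57*(-12) = 684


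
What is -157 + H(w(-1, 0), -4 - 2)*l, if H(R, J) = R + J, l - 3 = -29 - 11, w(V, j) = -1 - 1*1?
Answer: 139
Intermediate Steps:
w(V, j) = -2 (w(V, j) = -1 - 1 = -2)
l = -37 (l = 3 + (-29 - 11) = 3 - 40 = -37)
H(R, J) = J + R
-157 + H(w(-1, 0), -4 - 2)*l = -157 + ((-4 - 2) - 2)*(-37) = -157 + (-6 - 2)*(-37) = -157 - 8*(-37) = -157 + 296 = 139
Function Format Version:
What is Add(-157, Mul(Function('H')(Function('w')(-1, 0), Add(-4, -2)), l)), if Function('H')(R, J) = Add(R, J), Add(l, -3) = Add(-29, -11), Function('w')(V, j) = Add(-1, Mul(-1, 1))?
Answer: 139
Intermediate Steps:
Function('w')(V, j) = -2 (Function('w')(V, j) = Add(-1, -1) = -2)
l = -37 (l = Add(3, Add(-29, -11)) = Add(3, -40) = -37)
Function('H')(R, J) = Add(J, R)
Add(-157, Mul(Function('H')(Function('w')(-1, 0), Add(-4, -2)), l)) = Add(-157, Mul(Add(Add(-4, -2), -2), -37)) = Add(-157, Mul(Add(-6, -2), -37)) = Add(-157, Mul(-8, -37)) = Add(-157, 296) = 139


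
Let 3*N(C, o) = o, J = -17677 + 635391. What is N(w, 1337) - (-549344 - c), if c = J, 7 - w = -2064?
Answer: 3502511/3 ≈ 1.1675e+6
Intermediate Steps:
w = 2071 (w = 7 - 1*(-2064) = 7 + 2064 = 2071)
J = 617714
N(C, o) = o/3
c = 617714
N(w, 1337) - (-549344 - c) = (⅓)*1337 - (-549344 - 1*617714) = 1337/3 - (-549344 - 617714) = 1337/3 - 1*(-1167058) = 1337/3 + 1167058 = 3502511/3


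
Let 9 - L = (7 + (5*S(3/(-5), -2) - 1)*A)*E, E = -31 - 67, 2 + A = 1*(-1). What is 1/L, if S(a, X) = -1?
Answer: 1/2459 ≈ 0.00040667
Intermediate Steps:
A = -3 (A = -2 + 1*(-1) = -2 - 1 = -3)
E = -98
L = 2459 (L = 9 - (7 + (5*(-1) - 1)*(-3))*(-98) = 9 - (7 + (-5 - 1)*(-3))*(-98) = 9 - (7 - 6*(-3))*(-98) = 9 - (7 + 18)*(-98) = 9 - 25*(-98) = 9 - 1*(-2450) = 9 + 2450 = 2459)
1/L = 1/2459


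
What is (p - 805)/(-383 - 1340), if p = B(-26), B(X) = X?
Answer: 831/1723 ≈ 0.48230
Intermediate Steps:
p = -26
(p - 805)/(-383 - 1340) = (-26 - 805)/(-383 - 1340) = -831/(-1723) = -831*(-1/1723) = 831/1723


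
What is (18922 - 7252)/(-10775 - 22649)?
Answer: -5835/16712 ≈ -0.34915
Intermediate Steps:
(18922 - 7252)/(-10775 - 22649) = 11670/(-33424) = 11670*(-1/33424) = -5835/16712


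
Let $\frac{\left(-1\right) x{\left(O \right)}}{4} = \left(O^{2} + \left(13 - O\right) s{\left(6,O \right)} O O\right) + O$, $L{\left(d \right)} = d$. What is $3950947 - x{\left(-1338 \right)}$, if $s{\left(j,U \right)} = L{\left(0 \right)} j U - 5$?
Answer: $-48361286309$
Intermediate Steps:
$s{\left(j,U \right)} = -5$ ($s{\left(j,U \right)} = 0 j U - 5 = 0 U - 5 = 0 - 5 = -5$)
$x{\left(O \right)} = - 4 O - 4 O^{2} - 4 O^{2} \left(-65 + 5 O\right)$ ($x{\left(O \right)} = - 4 \left(\left(O^{2} + \left(13 - O\right) \left(-5\right) O O\right) + O\right) = - 4 \left(\left(O^{2} + \left(-65 + 5 O\right) O O\right) + O\right) = - 4 \left(\left(O^{2} + O \left(-65 + 5 O\right) O\right) + O\right) = - 4 \left(\left(O^{2} + O^{2} \left(-65 + 5 O\right)\right) + O\right) = - 4 \left(O + O^{2} + O^{2} \left(-65 + 5 O\right)\right) = - 4 O - 4 O^{2} - 4 O^{2} \left(-65 + 5 O\right)$)
$3950947 - x{\left(-1338 \right)} = 3950947 - 4 \left(-1338\right) \left(-1 - 5 \left(-1338\right)^{2} + 64 \left(-1338\right)\right) = 3950947 - 4 \left(-1338\right) \left(-1 - 8951220 - 85632\right) = 3950947 - 4 \left(-1338\right) \left(-9036853\right) = 3950947 - 48365237256 = -48361286309$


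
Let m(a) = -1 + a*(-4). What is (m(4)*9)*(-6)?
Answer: 918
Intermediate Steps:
m(a) = -1 - 4*a
(m(4)*9)*(-6) = ((-1 - 4*4)*9)*(-6) = ((-1 - 16)*9)*(-6) = -17*9*(-6) = -153*(-6) = 918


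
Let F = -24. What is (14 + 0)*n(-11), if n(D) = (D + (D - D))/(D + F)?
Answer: 22/5 ≈ 4.4000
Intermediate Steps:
n(D) = D/(-24 + D) (n(D) = (D + (D - D))/(D - 24) = (D + 0)/(-24 + D) = D/(-24 + D))
(14 + 0)*n(-11) = (14 + 0)*(-11/(-24 - 11)) = 14*(-11/(-35)) = 14*(-11*(-1/35)) = 14*(11/35) = 22/5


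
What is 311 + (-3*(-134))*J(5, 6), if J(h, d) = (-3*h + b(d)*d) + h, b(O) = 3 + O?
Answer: 17999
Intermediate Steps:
J(h, d) = -2*h + d*(3 + d) (J(h, d) = (-3*h + (3 + d)*d) + h = (-3*h + d*(3 + d)) + h = -2*h + d*(3 + d))
311 + (-3*(-134))*J(5, 6) = 311 + (-3*(-134))*(-2*5 + 6*(3 + 6)) = 311 + 402*(-10 + 6*9) = 311 + 402*(-10 + 54) = 311 + 402*44 = 311 + 17688 = 17999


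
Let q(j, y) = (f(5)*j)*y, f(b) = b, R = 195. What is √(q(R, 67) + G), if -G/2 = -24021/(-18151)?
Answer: √21521024164983/18151 ≈ 255.58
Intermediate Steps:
q(j, y) = 5*j*y (q(j, y) = (5*j)*y = 5*j*y)
G = -48042/18151 (G = -(-48042)/(-18151) = -(-48042)*(-1)/18151 = -2*24021/18151 = -48042/18151 ≈ -2.6468)
√(q(R, 67) + G) = √(5*195*67 - 48042/18151) = √(65325 - 48042/18151) = √(1185666033/18151) = √21521024164983/18151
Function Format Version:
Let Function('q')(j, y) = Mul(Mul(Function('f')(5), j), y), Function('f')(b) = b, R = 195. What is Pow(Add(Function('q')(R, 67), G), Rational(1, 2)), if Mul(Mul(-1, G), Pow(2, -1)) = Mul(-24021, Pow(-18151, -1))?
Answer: Mul(Rational(1, 18151), Pow(21521024164983, Rational(1, 2))) ≈ 255.58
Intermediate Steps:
Function('q')(j, y) = Mul(5, j, y) (Function('q')(j, y) = Mul(Mul(5, j), y) = Mul(5, j, y))
G = Rational(-48042, 18151) (G = Mul(-2, Mul(-24021, Pow(-18151, -1))) = Mul(-2, Mul(-24021, Rational(-1, 18151))) = Mul(-2, Rational(24021, 18151)) = Rational(-48042, 18151) ≈ -2.6468)
Pow(Add(Function('q')(R, 67), G), Rational(1, 2)) = Pow(Add(Mul(5, 195, 67), Rational(-48042, 18151)), Rational(1, 2)) = Pow(Add(65325, Rational(-48042, 18151)), Rational(1, 2)) = Pow(Rational(1185666033, 18151), Rational(1, 2)) = Mul(Rational(1, 18151), Pow(21521024164983, Rational(1, 2)))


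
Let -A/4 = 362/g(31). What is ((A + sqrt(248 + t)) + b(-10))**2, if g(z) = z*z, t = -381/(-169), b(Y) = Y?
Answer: 59723686169/156075049 - 22116*sqrt(42293)/12493 ≈ 18.599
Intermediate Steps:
t = 381/169 (t = -381*(-1/169) = 381/169 ≈ 2.2544)
g(z) = z**2
A = -1448/961 (A = -1448/(31**2) = -1448/961 ≈ -1.5068)
((A + sqrt(248 + t)) + b(-10))**2 = ((-1448/961 + sqrt(248 + 381/169)) - 10)**2 = ((-1448/961 + sqrt(42293/169)) - 10)**2 = ((-1448/961 + sqrt(42293)/13) - 10)**2 = (-11058/961 + sqrt(42293)/13)**2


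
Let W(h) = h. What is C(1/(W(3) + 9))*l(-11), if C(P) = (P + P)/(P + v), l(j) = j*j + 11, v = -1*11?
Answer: -264/131 ≈ -2.0153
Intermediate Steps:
v = -11
l(j) = 11 + j² (l(j) = j² + 11 = 11 + j²)
C(P) = 2*P/(-11 + P) (C(P) = (P + P)/(P - 11) = (2*P)/(-11 + P) = 2*P/(-11 + P))
C(1/(W(3) + 9))*l(-11) = (2/((3 + 9)*(-11 + 1/(3 + 9))))*(11 + (-11)²) = (2/(12*(-11 + 1/12)))*(11 + 121) = (2*(1/12)/(-11 + 1/12))*132 = (2*(1/12)/(-131/12))*132 = (2*(1/12)*(-12/131))*132 = -2/131*132 = -264/131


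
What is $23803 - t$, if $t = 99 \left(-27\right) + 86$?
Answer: $26390$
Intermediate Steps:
$t = -2587$ ($t = -2673 + 86 = -2587$)
$23803 - t = 23803 - -2587 = 23803 + 2587 = 26390$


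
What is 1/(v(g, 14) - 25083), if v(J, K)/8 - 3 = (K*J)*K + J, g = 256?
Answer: 1/378397 ≈ 2.6427e-6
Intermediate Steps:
v(J, K) = 24 + 8*J + 8*J*K² (v(J, K) = 24 + 8*((K*J)*K + J) = 24 + 8*((J*K)*K + J) = 24 + 8*(J*K² + J) = 24 + 8*(J + J*K²) = 24 + (8*J + 8*J*K²) = 24 + 8*J + 8*J*K²)
1/(v(g, 14) - 25083) = 1/((24 + 8*256 + 8*256*14²) - 25083) = 1/((24 + 2048 + 8*256*196) - 25083) = 1/((24 + 2048 + 401408) - 25083) = 1/(403480 - 25083) = 1/378397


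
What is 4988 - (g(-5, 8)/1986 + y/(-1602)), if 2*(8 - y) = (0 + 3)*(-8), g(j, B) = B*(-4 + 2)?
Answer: 1322478874/265131 ≈ 4988.0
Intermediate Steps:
g(j, B) = -2*B (g(j, B) = B*(-2) = -2*B)
y = 20 (y = 8 - (0 + 3)*(-8)/2 = 8 - 3*(-8)/2 = 8 - ½*(-24) = 8 + 12 = 20)
4988 - (g(-5, 8)/1986 + y/(-1602)) = 4988 - (-2*8/1986 + 20/(-1602)) = 4988 - (-16*1/1986 + 20*(-1/1602)) = 4988 - (-8/993 - 10/801) = 4988 - 1*(-5446/265131) = 4988 + 5446/265131 = 1322478874/265131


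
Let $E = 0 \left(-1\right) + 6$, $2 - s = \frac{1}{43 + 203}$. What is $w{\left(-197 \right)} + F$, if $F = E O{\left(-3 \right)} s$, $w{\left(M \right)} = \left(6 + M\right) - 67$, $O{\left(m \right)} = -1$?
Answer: $- \frac{11069}{41} \approx -269.98$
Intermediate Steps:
$w{\left(M \right)} = -61 + M$
$s = \frac{491}{246}$ ($s = 2 - \frac{1}{43 + 203} = 2 - \frac{1}{246} = \frac{491}{246} \approx 1.9959$)
$E = 6$ ($E = 0 + 6 = 6$)
$F = - \frac{491}{41}$ ($F = 6 \left(\left(-1\right) \frac{491}{246}\right) = 6 \left(- \frac{491}{246}\right) = - \frac{491}{41} \approx -11.976$)
$w{\left(-197 \right)} + F = \left(-61 - 197\right) - \frac{491}{41} = -258 - \frac{491}{41} = - \frac{11069}{41}$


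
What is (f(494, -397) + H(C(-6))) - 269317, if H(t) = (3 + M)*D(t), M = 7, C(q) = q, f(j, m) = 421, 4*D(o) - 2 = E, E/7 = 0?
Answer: -268891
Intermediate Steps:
E = 0 (E = 7*0 = 0)
D(o) = ½ (D(o) = ½ + (¼)*0 = ½ + 0 = ½)
H(t) = 5 (H(t) = (3 + 7)*(½) = 10*(½) = 5)
(f(494, -397) + H(C(-6))) - 269317 = (421 + 5) - 269317 = 426 - 269317 = -268891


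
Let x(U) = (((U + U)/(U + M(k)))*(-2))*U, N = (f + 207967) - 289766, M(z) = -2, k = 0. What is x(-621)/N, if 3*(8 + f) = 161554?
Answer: -4627692/52249141 ≈ -0.088570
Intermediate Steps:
f = 161530/3 (f = -8 + (⅓)*161554 = -8 + 161554/3 = 161530/3 ≈ 53843.)
N = -83867/3 (N = (161530/3 + 207967) - 289766 = 785431/3 - 289766 = -83867/3 ≈ -27956.)
x(U) = -4*U²/(-2 + U) (x(U) = (((U + U)/(U - 2))*(-2))*U = (((2*U)/(-2 + U))*(-2))*U = ((2*U/(-2 + U))*(-2))*U = (-4*U/(-2 + U))*U = -4*U²/(-2 + U))
x(-621)/N = (-4*(-621)²/(-2 - 621))/(-83867/3) = -4*385641/(-623)*(-3/83867) = -4*385641*(-1/623)*(-3/83867) = (1542564/623)*(-3/83867) = -4627692/52249141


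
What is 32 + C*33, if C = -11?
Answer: -331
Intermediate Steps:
32 + C*33 = 32 - 11*33 = 32 - 363 = -331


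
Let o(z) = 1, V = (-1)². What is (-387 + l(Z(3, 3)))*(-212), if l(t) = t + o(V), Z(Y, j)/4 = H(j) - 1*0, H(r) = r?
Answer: 79288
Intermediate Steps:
V = 1
Z(Y, j) = 4*j (Z(Y, j) = 4*(j - 1*0) = 4*(j + 0) = 4*j)
l(t) = 1 + t (l(t) = t + 1 = 1 + t)
(-387 + l(Z(3, 3)))*(-212) = (-387 + (1 + 4*3))*(-212) = (-387 + (1 + 12))*(-212) = (-387 + 13)*(-212) = -374*(-212) = 79288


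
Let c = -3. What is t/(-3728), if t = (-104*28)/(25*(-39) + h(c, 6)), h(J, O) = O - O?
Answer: -14/17475 ≈ -0.00080114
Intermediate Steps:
h(J, O) = 0
t = 224/75 (t = (-104*28)/(25*(-39) + 0) = -2912/(-975 + 0) = -2912/(-975) = -2912*(-1/975) = 224/75 ≈ 2.9867)
t/(-3728) = (224/75)/(-3728) = (224/75)*(-1/3728) = -14/17475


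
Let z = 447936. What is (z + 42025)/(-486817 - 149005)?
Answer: -489961/635822 ≈ -0.77059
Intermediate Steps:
(z + 42025)/(-486817 - 149005) = (447936 + 42025)/(-486817 - 149005) = 489961/(-635822) = 489961*(-1/635822) = -489961/635822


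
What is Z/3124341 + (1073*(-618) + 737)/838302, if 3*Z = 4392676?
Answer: -27162212683/84488429322 ≈ -0.32149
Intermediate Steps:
Z = 4392676/3 (Z = (1/3)*4392676 = 4392676/3 ≈ 1.4642e+6)
Z/3124341 + (1073*(-618) + 737)/838302 = (4392676/3)/3124341 + (1073*(-618) + 737)/838302 = (4392676/3)*(1/3124341) + (-663114 + 737)*(1/838302) = 4392676/9373023 - 662377*1/838302 = 4392676/9373023 - 21367/27042 = -27162212683/84488429322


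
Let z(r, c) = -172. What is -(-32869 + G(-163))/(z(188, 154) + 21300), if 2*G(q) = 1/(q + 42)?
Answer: 7954299/5112976 ≈ 1.5557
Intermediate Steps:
G(q) = 1/(2*(42 + q)) (G(q) = 1/(2*(q + 42)) = 1/(2*(42 + q)))
-(-32869 + G(-163))/(z(188, 154) + 21300) = -(-32869 + 1/(2*(42 - 163)))/(-172 + 21300) = -(-32869 + (½)/(-121))/21128 = -(-32869 + (½)*(-1/121))/21128 = -(-32869 - 1/242)/21128 = -(-7954299)/(242*21128) = -1*(-7954299/5112976) = 7954299/5112976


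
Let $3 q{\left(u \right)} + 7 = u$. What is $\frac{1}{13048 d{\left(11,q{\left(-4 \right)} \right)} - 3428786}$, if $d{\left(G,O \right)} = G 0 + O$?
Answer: $- \frac{3}{10429886} \approx -2.8763 \cdot 10^{-7}$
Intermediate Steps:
$q{\left(u \right)} = - \frac{7}{3} + \frac{u}{3}$
$d{\left(G,O \right)} = O$ ($d{\left(G,O \right)} = 0 + O = O$)
$\frac{1}{13048 d{\left(11,q{\left(-4 \right)} \right)} - 3428786} = \frac{1}{13048 \left(- \frac{7}{3} + \frac{1}{3} \left(-4\right)\right) - 3428786} = \frac{1}{13048 \left(- \frac{7}{3} - \frac{4}{3}\right) - 3428786} = \frac{1}{13048 \left(- \frac{11}{3}\right) - 3428786} = \frac{1}{- \frac{143528}{3} - 3428786} = \frac{1}{- \frac{10429886}{3}} = - \frac{3}{10429886}$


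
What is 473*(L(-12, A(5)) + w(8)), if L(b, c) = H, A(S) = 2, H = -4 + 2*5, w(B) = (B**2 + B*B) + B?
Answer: 67166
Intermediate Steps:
w(B) = B + 2*B**2 (w(B) = (B**2 + B**2) + B = 2*B**2 + B = B + 2*B**2)
H = 6 (H = -4 + 10 = 6)
L(b, c) = 6
473*(L(-12, A(5)) + w(8)) = 473*(6 + 8*(1 + 2*8)) = 473*(6 + 8*(1 + 16)) = 473*(6 + 8*17) = 473*(6 + 136) = 473*142 = 67166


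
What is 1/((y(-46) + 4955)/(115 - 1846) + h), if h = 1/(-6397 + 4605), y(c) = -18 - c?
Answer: -1033984/2977089 ≈ -0.34731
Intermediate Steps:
h = -1/1792 (h = 1/(-1792) = -1/1792 ≈ -0.00055804)
1/((y(-46) + 4955)/(115 - 1846) + h) = 1/(((-18 - 1*(-46)) + 4955)/(115 - 1846) - 1/1792) = 1/(((-18 + 46) + 4955)/(-1731) - 1/1792) = 1/((28 + 4955)*(-1/1731) - 1/1792) = 1/(4983*(-1/1731) - 1/1792) = 1/(-1661/577 - 1/1792) = 1/(-2977089/1033984) = -1033984/2977089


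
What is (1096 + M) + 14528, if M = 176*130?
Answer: 38504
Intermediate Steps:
M = 22880
(1096 + M) + 14528 = (1096 + 22880) + 14528 = 23976 + 14528 = 38504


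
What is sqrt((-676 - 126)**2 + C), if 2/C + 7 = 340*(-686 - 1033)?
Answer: sqrt(219719563179572222)/584467 ≈ 802.00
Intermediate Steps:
C = -2/584467 (C = 2/(-7 + 340*(-686 - 1033)) = 2/(-7 + 340*(-1719)) = 2/(-7 - 584460) = 2/(-584467) = 2*(-1/584467) = -2/584467 ≈ -3.4219e-6)
sqrt((-676 - 126)**2 + C) = sqrt((-676 - 126)**2 - 2/584467) = sqrt((-802)**2 - 2/584467) = sqrt(643204 - 2/584467) = sqrt(375931512266/584467) = sqrt(219719563179572222)/584467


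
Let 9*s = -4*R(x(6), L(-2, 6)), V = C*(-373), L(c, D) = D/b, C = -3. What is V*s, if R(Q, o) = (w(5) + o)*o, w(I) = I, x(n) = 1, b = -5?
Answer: 56696/25 ≈ 2267.8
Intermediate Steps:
L(c, D) = -D/5 (L(c, D) = D/(-5) = D*(-1/5) = -D/5)
R(Q, o) = o*(5 + o) (R(Q, o) = (5 + o)*o = o*(5 + o))
V = 1119 (V = -3*(-373) = 1119)
s = 152/75 (s = (-4*(-1/5*6)*(5 - 1/5*6))/9 = (-(-24)*(5 - 6/5)/5)/9 = (-(-24)*19/(5*5))/9 = (-4*(-114/25))/9 = (1/9)*(456/25) = 152/75 ≈ 2.0267)
V*s = 1119*(152/75) = 56696/25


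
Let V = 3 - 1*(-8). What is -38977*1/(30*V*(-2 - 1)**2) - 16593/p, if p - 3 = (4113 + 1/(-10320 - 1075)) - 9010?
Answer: -1612076077037/165628379070 ≈ -9.7331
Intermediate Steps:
V = 11 (V = 3 + 8 = 11)
p = -55767131/11395 (p = 3 + ((4113 + 1/(-10320 - 1075)) - 9010) = 3 + ((4113 + 1/(-11395)) - 9010) = 3 + ((4113 - 1/11395) - 9010) = 3 + (46867634/11395 - 9010) = 3 - 55801316/11395 = -55767131/11395 ≈ -4894.0)
-38977*1/(30*V*(-2 - 1)**2) - 16593/p = -38977*1/(330*(-2 - 1)**2) - 16593/(-55767131/11395) = -38977/((30*(-3)**2)*11) - 16593*(-11395/55767131) = -38977/((30*9)*11) + 189077235/55767131 = -38977/(270*11) + 189077235/55767131 = -38977/2970 + 189077235/55767131 = -1612076077037/165628379070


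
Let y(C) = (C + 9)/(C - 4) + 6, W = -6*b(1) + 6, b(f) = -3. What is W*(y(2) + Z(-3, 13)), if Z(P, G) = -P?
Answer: 84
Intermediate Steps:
W = 24 (W = -6*(-3) + 6 = 18 + 6 = 24)
y(C) = 6 + (9 + C)/(-4 + C) (y(C) = (9 + C)/(-4 + C) + 6 = 6 + (9 + C)/(-4 + C))
W*(y(2) + Z(-3, 13)) = 24*((-15 + 7*2)/(-4 + 2) - 1*(-3)) = 24*((-15 + 14)/(-2) + 3) = 24*(-½*(-1) + 3) = 24*(½ + 3) = 24*(7/2) = 84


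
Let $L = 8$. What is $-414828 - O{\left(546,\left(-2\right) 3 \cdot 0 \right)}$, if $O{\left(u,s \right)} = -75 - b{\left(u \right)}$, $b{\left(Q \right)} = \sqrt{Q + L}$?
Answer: $-414753 + \sqrt{554} \approx -4.1473 \cdot 10^{5}$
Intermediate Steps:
$b{\left(Q \right)} = \sqrt{8 + Q}$ ($b{\left(Q \right)} = \sqrt{Q + 8} = \sqrt{8 + Q}$)
$O{\left(u,s \right)} = -75 - \sqrt{8 + u}$
$-414828 - O{\left(546,\left(-2\right) 3 \cdot 0 \right)} = -414828 - \left(-75 - \sqrt{8 + 546}\right) = -414828 - \left(-75 - \sqrt{554}\right) = -414828 + \left(75 + \sqrt{554}\right) = -414753 + \sqrt{554}$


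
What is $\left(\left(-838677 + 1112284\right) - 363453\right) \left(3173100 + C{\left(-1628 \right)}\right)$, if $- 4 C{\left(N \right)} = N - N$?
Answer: $-285090342600$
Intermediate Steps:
$C{\left(N \right)} = 0$ ($C{\left(N \right)} = - \frac{N - N}{4} = \left(- \frac{1}{4}\right) 0 = 0$)
$\left(\left(-838677 + 1112284\right) - 363453\right) \left(3173100 + C{\left(-1628 \right)}\right) = \left(\left(-838677 + 1112284\right) - 363453\right) \left(3173100 + 0\right) = \left(273607 - 363453\right) 3173100 = \left(-89846\right) 3173100 = -285090342600$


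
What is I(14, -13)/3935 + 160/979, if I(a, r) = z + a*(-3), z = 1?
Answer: 589461/3852365 ≈ 0.15301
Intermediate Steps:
I(a, r) = 1 - 3*a (I(a, r) = 1 + a*(-3) = 1 - 3*a)
I(14, -13)/3935 + 160/979 = (1 - 3*14)/3935 + 160/979 = (1 - 42)*(1/3935) + 160*(1/979) = -41*1/3935 + 160/979 = -41/3935 + 160/979 = 589461/3852365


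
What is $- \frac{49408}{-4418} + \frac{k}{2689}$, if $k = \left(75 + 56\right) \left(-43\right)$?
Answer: $\frac{53985759}{5940001} \approx 9.0885$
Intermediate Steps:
$k = -5633$ ($k = 131 \left(-43\right) = -5633$)
$- \frac{49408}{-4418} + \frac{k}{2689} = - \frac{49408}{-4418} - \frac{5633}{2689} = \left(-49408\right) \left(- \frac{1}{4418}\right) - \frac{5633}{2689} = \frac{24704}{2209} - \frac{5633}{2689} = \frac{53985759}{5940001}$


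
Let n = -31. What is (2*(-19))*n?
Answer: 1178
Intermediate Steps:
(2*(-19))*n = (2*(-19))*(-31) = -38*(-31) = 1178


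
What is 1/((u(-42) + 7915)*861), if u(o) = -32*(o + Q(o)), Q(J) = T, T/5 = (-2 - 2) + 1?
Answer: 1/8385279 ≈ 1.1926e-7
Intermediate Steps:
T = -15 (T = 5*((-2 - 2) + 1) = 5*(-4 + 1) = 5*(-3) = -15)
Q(J) = -15
u(o) = 480 - 32*o (u(o) = -32*(o - 15) = -32*(-15 + o) = 480 - 32*o)
1/((u(-42) + 7915)*861) = 1/(((480 - 32*(-42)) + 7915)*861) = (1/861)/((480 + 1344) + 7915) = (1/861)/(1824 + 7915) = (1/861)/9739 = (1/9739)*(1/861) = 1/8385279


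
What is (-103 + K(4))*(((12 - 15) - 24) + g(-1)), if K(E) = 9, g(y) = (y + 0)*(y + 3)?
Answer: 2726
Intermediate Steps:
g(y) = y*(3 + y)
(-103 + K(4))*(((12 - 15) - 24) + g(-1)) = (-103 + 9)*(((12 - 15) - 24) - (3 - 1)) = -94*((-3 - 24) - 1*2) = -94*(-27 - 2) = -94*(-29) = 2726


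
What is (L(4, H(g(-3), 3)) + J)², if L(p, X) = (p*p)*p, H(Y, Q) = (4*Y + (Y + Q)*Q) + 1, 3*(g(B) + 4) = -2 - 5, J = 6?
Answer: 4900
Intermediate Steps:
g(B) = -19/3 (g(B) = -4 + (-2 - 5)/3 = -4 + (⅓)*(-7) = -4 - 7/3 = -19/3)
H(Y, Q) = 1 + 4*Y + Q*(Q + Y) (H(Y, Q) = (4*Y + (Q + Y)*Q) + 1 = (4*Y + Q*(Q + Y)) + 1 = 1 + 4*Y + Q*(Q + Y))
L(p, X) = p³ (L(p, X) = p²*p = p³)
(L(4, H(g(-3), 3)) + J)² = (4³ + 6)² = (64 + 6)² = 70² = 4900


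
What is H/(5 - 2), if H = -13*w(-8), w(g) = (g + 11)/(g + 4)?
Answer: 13/4 ≈ 3.2500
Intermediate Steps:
w(g) = (11 + g)/(4 + g)
H = 39/4 (H = -13*(11 - 8)/(4 - 8) = -13*3/(-4) = -(-13)*3/4 = -13*(-¾) = 39/4 ≈ 9.7500)
H/(5 - 2) = 39/(4*(5 - 2)) = (39/4)/3 = (39/4)*(⅓) = 13/4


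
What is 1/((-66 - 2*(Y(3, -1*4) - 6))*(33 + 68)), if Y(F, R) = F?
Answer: -1/6060 ≈ -0.00016502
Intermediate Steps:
1/((-66 - 2*(Y(3, -1*4) - 6))*(33 + 68)) = 1/((-66 - 2*(3 - 6))*(33 + 68)) = 1/((-66 - 2*(-3))*101) = 1/((-66 + 6)*101) = 1/(-60*101) = 1/(-6060) = -1/6060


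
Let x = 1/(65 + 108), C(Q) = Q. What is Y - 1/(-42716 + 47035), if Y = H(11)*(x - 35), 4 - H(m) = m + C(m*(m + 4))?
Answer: 4497322699/747187 ≈ 6019.0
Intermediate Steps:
x = 1/173 ≈ 0.0057803
H(m) = 4 - m - m*(4 + m) (H(m) = 4 - (m + m*(m + 4)) = 4 - (m + m*(4 + m)) = 4 + (-m - m*(4 + m)) = 4 - m - m*(4 + m))
Y = 1041288/173 (Y = (4 - 1*11 - 1*11*(4 + 11))*(1/173 - 35) = (4 - 11 - 1*11*15)*(-6054/173) = (4 - 11 - 165)*(-6054/173) = -172*(-6054/173) = 1041288/173 ≈ 6019.0)
Y - 1/(-42716 + 47035) = 1041288/173 - 1/(-42716 + 47035) = 1041288/173 - 1/4319 = 4497322699/747187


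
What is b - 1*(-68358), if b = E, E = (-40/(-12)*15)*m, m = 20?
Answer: 69358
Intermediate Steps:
E = 1000 (E = (-40/(-12)*15)*20 = (-40*(-1/12)*15)*20 = ((10/3)*15)*20 = 50*20 = 1000)
b = 1000
b - 1*(-68358) = 1000 - 1*(-68358) = 1000 + 68358 = 69358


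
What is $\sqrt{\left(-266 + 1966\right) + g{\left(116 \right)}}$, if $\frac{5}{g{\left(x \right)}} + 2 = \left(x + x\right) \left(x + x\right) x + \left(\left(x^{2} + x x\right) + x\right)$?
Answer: $\frac{\sqrt{2673797385756922}}{1254122} \approx 41.231$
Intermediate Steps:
$g{\left(x \right)} = \frac{5}{-2 + x + 2 x^{2} + 4 x^{3}}$ ($g{\left(x \right)} = \frac{5}{-2 + \left(\left(x + x\right) \left(x + x\right) x + \left(\left(x^{2} + x x\right) + x\right)\right)} = \frac{5}{-2 + \left(2 x 2 x x + \left(\left(x^{2} + x^{2}\right) + x\right)\right)} = \frac{5}{-2 + \left(4 x^{2} x + \left(2 x^{2} + x\right)\right)} = \frac{5}{-2 + \left(4 x^{3} + \left(x + 2 x^{2}\right)\right)} = \frac{5}{-2 + \left(x + 2 x^{2} + 4 x^{3}\right)} = \frac{5}{-2 + x + 2 x^{2} + 4 x^{3}}$)
$\sqrt{\left(-266 + 1966\right) + g{\left(116 \right)}} = \sqrt{\left(-266 + 1966\right) + \frac{5}{-2 + 116 + 2 \cdot 116^{2} + 4 \cdot 116^{3}}} = \sqrt{1700 + \frac{5}{-2 + 116 + 2 \cdot 13456 + 4 \cdot 1560896}} = \sqrt{1700 + \frac{5}{-2 + 116 + 26912 + 6243584}} = \sqrt{1700 + \frac{5}{6270610}} = \sqrt{1700 + 5 \cdot \frac{1}{6270610}} = \sqrt{1700 + \frac{1}{1254122}} = \sqrt{\frac{2132007401}{1254122}} = \frac{\sqrt{2673797385756922}}{1254122}$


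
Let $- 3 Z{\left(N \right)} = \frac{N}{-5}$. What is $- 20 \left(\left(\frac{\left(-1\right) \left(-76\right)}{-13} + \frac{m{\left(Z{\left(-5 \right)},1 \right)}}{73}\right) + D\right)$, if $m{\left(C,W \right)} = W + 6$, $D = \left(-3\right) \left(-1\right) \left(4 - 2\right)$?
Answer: $- \frac{4740}{949} \approx -4.9947$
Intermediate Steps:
$Z{\left(N \right)} = \frac{N}{15}$ ($Z{\left(N \right)} = - \frac{N \frac{1}{-5}}{3} = - \frac{N \left(- \frac{1}{5}\right)}{3} = - \frac{\left(- \frac{1}{5}\right) N}{3} = \frac{N}{15}$)
$D = 6$ ($D = 3 \left(4 - 2\right) = 3 \cdot 2 = 6$)
$m{\left(C,W \right)} = 6 + W$
$- 20 \left(\left(\frac{\left(-1\right) \left(-76\right)}{-13} + \frac{m{\left(Z{\left(-5 \right)},1 \right)}}{73}\right) + D\right) = - 20 \left(\left(\frac{\left(-1\right) \left(-76\right)}{-13} + \frac{6 + 1}{73}\right) + 6\right) = - 20 \left(\left(76 \left(- \frac{1}{13}\right) + 7 \cdot \frac{1}{73}\right) + 6\right) = - 20 \left(\left(- \frac{76}{13} + \frac{7}{73}\right) + 6\right) = - 20 \left(- \frac{5457}{949} + 6\right) = \left(-20\right) \frac{237}{949} = - \frac{4740}{949}$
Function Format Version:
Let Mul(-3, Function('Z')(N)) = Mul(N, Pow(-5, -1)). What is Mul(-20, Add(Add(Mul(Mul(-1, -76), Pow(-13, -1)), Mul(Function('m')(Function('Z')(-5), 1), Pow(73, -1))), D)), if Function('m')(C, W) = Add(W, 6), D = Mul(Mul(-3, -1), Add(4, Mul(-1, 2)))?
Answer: Rational(-4740, 949) ≈ -4.9947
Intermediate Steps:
Function('Z')(N) = Mul(Rational(1, 15), N) (Function('Z')(N) = Mul(Rational(-1, 3), Mul(N, Pow(-5, -1))) = Mul(Rational(-1, 3), Mul(N, Rational(-1, 5))) = Mul(Rational(-1, 3), Mul(Rational(-1, 5), N)) = Mul(Rational(1, 15), N))
D = 6 (D = Mul(3, Add(4, -2)) = Mul(3, 2) = 6)
Function('m')(C, W) = Add(6, W)
Mul(-20, Add(Add(Mul(Mul(-1, -76), Pow(-13, -1)), Mul(Function('m')(Function('Z')(-5), 1), Pow(73, -1))), D)) = Mul(-20, Add(Add(Mul(Mul(-1, -76), Pow(-13, -1)), Mul(Add(6, 1), Pow(73, -1))), 6)) = Mul(-20, Add(Add(Mul(76, Rational(-1, 13)), Mul(7, Rational(1, 73))), 6)) = Mul(-20, Add(Add(Rational(-76, 13), Rational(7, 73)), 6)) = Mul(-20, Add(Rational(-5457, 949), 6)) = Mul(-20, Rational(237, 949)) = Rational(-4740, 949)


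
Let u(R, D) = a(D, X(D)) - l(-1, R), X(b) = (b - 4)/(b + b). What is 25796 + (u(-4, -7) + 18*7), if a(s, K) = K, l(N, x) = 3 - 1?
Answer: 362891/14 ≈ 25921.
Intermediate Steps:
l(N, x) = 2
X(b) = (-4 + b)/(2*b) (X(b) = (-4 + b)/((2*b)) = (-4 + b)*(1/(2*b)) = (-4 + b)/(2*b))
u(R, D) = -2 + (-4 + D)/(2*D) (u(R, D) = (-4 + D)/(2*D) - 1*2 = (-4 + D)/(2*D) - 2 = -2 + (-4 + D)/(2*D))
25796 + (u(-4, -7) + 18*7) = 25796 + ((-3/2 - 2/(-7)) + 18*7) = 25796 + ((-3/2 - 2*(-1/7)) + 126) = 25796 + ((-3/2 + 2/7) + 126) = 25796 + (-17/14 + 126) = 25796 + 1747/14 = 362891/14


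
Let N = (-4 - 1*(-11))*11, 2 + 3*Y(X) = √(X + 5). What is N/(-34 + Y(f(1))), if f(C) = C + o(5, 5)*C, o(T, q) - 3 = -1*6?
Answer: -2184/983 - 21*√3/983 ≈ -2.2588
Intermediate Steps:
o(T, q) = -3 (o(T, q) = 3 - 1*6 = 3 - 6 = -3)
f(C) = -2*C (f(C) = C - 3*C = -2*C)
Y(X) = -⅔ + √(5 + X)/3 (Y(X) = -⅔ + √(X + 5)/3 = -⅔ + √(5 + X)/3)
N = 77 (N = (-4 + 11)*11 = 7*11 = 77)
N/(-34 + Y(f(1))) = 77/(-34 + (-⅔ + √(5 - 2*1)/3)) = 77/(-34 + (-⅔ + √(5 - 2)/3)) = 77/(-34 + (-⅔ + √3/3)) = 77/(-104/3 + √3/3)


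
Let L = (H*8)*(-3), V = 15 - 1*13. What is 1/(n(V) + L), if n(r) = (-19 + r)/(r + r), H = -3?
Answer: 4/271 ≈ 0.014760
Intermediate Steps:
V = 2 (V = 15 - 13 = 2)
n(r) = (-19 + r)/(2*r) (n(r) = (-19 + r)/((2*r)) = (-19 + r)*(1/(2*r)) = (-19 + r)/(2*r))
L = 72 (L = -3*8*(-3) = -24*(-3) = 72)
1/(n(V) + L) = 1/((½)*(-19 + 2)/2 + 72) = 1/((½)*(½)*(-17) + 72) = 1/(-17/4 + 72) = 1/(271/4) = 4/271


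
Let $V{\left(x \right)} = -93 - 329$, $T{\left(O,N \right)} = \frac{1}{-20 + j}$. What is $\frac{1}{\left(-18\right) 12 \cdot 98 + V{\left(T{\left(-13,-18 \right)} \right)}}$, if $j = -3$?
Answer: $- \frac{1}{21590} \approx -4.6318 \cdot 10^{-5}$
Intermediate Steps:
$T{\left(O,N \right)} = - \frac{1}{23}$ ($T{\left(O,N \right)} = \frac{1}{-20 - 3} = \frac{1}{-23} = - \frac{1}{23}$)
$V{\left(x \right)} = -422$ ($V{\left(x \right)} = -93 - 329 = -422$)
$\frac{1}{\left(-18\right) 12 \cdot 98 + V{\left(T{\left(-13,-18 \right)} \right)}} = \frac{1}{\left(-18\right) 12 \cdot 98 - 422} = \frac{1}{\left(-216\right) 98 - 422} = \frac{1}{-21168 - 422} = \frac{1}{-21590} = - \frac{1}{21590}$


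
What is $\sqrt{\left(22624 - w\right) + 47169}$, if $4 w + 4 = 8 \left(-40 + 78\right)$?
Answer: $\sqrt{69718} \approx 264.04$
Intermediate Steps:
$w = 75$ ($w = -1 + \frac{8 \left(-40 + 78\right)}{4} = -1 + \frac{8 \cdot 38}{4} = -1 + \frac{1}{4} \cdot 304 = -1 + 76 = 75$)
$\sqrt{\left(22624 - w\right) + 47169} = \sqrt{\left(22624 - 75\right) + 47169} = \sqrt{22549 + 47169} = \sqrt{69718}$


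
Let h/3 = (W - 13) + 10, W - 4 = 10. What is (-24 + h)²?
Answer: 81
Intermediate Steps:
W = 14 (W = 4 + 10 = 14)
h = 33 (h = 3*((14 - 13) + 10) = 3*(1 + 10) = 3*11 = 33)
(-24 + h)² = (-24 + 33)² = 9² = 81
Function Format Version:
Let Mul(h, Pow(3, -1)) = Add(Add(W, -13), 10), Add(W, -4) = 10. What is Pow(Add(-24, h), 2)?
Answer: 81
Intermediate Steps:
W = 14 (W = Add(4, 10) = 14)
h = 33 (h = Mul(3, Add(Add(14, -13), 10)) = Mul(3, Add(1, 10)) = Mul(3, 11) = 33)
Pow(Add(-24, h), 2) = Pow(Add(-24, 33), 2) = Pow(9, 2) = 81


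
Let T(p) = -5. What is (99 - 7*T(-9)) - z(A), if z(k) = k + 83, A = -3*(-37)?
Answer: -60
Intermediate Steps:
A = 111
z(k) = 83 + k
(99 - 7*T(-9)) - z(A) = (99 - 7*(-5)) - (83 + 111) = (99 + 35) - 1*194 = 134 - 194 = -60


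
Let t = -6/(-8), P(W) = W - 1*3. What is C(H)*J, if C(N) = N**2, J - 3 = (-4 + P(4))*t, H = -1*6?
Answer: 27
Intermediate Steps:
P(W) = -3 + W (P(W) = W - 3 = -3 + W)
t = 3/4 (t = -6*(-1/8) = 3/4 ≈ 0.75000)
H = -6
J = 3/4 (J = 3 + (-4 + (-3 + 4))*(3/4) = 3 + (-4 + 1)*(3/4) = 3 - 3*3/4 = 3 - 9/4 = 3/4 ≈ 0.75000)
C(H)*J = (-6)**2*(3/4) = 36*(3/4) = 27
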